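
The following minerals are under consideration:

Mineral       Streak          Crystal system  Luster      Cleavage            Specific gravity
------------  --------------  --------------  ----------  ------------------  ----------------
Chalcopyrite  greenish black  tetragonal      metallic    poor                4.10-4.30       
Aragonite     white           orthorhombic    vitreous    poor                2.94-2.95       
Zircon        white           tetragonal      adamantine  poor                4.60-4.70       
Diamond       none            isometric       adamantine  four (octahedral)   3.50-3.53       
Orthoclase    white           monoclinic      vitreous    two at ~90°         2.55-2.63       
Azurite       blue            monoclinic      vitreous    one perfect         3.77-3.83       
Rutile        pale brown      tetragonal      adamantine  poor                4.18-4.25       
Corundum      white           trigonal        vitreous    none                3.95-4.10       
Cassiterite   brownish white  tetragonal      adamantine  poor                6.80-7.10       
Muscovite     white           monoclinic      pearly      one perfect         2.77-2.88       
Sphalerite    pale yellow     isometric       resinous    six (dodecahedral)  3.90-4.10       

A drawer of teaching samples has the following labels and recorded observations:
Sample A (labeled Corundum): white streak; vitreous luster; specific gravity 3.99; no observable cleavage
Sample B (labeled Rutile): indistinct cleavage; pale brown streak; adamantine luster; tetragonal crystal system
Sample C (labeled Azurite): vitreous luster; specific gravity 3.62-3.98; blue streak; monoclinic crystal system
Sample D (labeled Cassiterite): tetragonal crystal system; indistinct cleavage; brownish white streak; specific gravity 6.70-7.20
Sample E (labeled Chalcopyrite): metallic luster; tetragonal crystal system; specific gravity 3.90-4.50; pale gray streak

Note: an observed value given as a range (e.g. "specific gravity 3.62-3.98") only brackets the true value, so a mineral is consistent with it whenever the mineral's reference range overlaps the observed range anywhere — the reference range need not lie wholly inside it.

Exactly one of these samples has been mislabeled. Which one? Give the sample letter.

E

Sample A: nothing contradicts Corundum.
Sample B: nothing contradicts Rutile.
Sample C: nothing contradicts Azurite.
Sample D: nothing contradicts Cassiterite.
Sample E: Chalcopyrite has greenish black streak, but the record shows pale gray streak — this label is wrong.
The mislabeled specimen is E.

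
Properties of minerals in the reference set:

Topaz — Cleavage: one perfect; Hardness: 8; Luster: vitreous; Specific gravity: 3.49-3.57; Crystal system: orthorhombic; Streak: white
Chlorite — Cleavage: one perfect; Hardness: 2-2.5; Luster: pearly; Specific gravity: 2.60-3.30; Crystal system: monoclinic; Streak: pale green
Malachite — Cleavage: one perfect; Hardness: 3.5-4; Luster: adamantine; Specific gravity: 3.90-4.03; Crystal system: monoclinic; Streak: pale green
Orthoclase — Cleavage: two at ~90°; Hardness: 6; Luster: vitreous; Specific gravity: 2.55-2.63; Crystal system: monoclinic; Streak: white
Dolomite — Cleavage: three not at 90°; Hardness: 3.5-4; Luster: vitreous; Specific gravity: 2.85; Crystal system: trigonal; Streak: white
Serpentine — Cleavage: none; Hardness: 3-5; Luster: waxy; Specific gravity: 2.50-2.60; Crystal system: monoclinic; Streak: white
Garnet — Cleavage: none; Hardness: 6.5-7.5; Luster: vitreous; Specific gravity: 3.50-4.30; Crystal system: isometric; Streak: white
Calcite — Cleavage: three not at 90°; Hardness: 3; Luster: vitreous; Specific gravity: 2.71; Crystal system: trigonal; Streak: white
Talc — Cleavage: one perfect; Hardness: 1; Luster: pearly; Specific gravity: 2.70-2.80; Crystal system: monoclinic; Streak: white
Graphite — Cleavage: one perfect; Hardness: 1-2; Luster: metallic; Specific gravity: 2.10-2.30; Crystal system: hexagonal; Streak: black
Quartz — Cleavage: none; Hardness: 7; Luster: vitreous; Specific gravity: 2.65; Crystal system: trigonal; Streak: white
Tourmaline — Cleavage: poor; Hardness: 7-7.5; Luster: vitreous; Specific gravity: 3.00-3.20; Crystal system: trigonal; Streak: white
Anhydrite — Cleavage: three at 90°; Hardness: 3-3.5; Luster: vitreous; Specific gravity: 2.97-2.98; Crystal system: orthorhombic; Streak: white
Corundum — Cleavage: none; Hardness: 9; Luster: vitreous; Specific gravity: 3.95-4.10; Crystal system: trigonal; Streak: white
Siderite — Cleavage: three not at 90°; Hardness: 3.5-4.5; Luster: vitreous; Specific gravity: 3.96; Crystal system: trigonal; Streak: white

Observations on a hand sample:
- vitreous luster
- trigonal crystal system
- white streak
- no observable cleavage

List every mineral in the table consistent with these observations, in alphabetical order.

Vitreous luster excludes Chlorite, Malachite, Serpentine, Talc, Graphite.
Trigonal crystal system eliminates Topaz, Orthoclase, Garnet, Anhydrite.
White streak: no further eliminations.
No observable cleavage: Quartz, Corundum remain.
Remaining candidates: Corundum, Quartz.

Corundum, Quartz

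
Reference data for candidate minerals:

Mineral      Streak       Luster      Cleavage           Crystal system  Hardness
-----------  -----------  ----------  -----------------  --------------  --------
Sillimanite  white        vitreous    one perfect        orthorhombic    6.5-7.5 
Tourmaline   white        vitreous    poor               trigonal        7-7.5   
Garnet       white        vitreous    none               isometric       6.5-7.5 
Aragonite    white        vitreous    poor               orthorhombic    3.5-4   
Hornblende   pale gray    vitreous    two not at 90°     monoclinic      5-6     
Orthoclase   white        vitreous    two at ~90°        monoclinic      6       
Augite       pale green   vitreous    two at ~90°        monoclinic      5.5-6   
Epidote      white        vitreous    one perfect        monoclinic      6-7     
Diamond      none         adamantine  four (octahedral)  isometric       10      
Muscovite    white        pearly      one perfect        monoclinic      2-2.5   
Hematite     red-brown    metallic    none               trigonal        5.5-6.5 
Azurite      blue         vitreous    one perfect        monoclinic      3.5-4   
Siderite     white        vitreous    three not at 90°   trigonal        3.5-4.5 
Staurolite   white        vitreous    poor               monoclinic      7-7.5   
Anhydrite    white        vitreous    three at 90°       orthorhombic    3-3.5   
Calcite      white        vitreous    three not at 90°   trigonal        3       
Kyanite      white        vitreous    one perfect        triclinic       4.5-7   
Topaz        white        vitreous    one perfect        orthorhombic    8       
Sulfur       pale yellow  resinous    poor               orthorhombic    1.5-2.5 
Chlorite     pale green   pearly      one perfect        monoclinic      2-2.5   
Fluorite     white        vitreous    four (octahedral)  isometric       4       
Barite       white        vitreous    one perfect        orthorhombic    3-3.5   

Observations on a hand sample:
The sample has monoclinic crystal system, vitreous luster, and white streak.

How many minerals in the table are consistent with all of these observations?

3

Monoclinic crystal system — only Hornblende, Orthoclase, Augite, Epidote, Muscovite, Azurite, Staurolite, Chlorite remain.
Vitreous luster eliminates Muscovite, Chlorite.
White streak rules out Hornblende, Augite, Azurite.
Remaining candidates: Epidote, Orthoclase, Staurolite.
That is 3 minerals.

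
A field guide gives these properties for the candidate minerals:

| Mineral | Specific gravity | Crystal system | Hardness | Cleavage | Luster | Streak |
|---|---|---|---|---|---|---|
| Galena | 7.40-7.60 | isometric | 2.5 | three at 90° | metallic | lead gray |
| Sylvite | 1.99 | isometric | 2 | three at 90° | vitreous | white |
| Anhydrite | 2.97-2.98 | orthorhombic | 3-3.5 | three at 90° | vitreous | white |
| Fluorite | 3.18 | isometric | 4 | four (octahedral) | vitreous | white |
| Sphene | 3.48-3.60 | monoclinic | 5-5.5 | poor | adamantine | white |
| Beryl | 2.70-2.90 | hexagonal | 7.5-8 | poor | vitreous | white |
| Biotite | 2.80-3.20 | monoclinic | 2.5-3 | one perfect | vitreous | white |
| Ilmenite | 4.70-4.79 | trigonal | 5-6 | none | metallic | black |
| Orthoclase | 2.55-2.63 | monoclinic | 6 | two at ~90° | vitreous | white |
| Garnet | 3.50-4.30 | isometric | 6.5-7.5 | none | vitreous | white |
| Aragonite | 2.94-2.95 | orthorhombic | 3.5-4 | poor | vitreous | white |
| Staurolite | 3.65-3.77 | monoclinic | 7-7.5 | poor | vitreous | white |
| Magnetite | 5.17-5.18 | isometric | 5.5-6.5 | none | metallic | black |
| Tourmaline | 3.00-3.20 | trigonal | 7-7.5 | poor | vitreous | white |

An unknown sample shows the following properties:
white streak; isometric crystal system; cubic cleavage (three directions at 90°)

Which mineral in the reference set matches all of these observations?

Sylvite

White streak rules out Galena, Ilmenite, Magnetite.
Isometric crystal system — only Sylvite, Fluorite, Garnet remain.
Cubic cleavage (three directions at 90°) — only Sylvite remains.
The only mineral consistent with every observation is Sylvite.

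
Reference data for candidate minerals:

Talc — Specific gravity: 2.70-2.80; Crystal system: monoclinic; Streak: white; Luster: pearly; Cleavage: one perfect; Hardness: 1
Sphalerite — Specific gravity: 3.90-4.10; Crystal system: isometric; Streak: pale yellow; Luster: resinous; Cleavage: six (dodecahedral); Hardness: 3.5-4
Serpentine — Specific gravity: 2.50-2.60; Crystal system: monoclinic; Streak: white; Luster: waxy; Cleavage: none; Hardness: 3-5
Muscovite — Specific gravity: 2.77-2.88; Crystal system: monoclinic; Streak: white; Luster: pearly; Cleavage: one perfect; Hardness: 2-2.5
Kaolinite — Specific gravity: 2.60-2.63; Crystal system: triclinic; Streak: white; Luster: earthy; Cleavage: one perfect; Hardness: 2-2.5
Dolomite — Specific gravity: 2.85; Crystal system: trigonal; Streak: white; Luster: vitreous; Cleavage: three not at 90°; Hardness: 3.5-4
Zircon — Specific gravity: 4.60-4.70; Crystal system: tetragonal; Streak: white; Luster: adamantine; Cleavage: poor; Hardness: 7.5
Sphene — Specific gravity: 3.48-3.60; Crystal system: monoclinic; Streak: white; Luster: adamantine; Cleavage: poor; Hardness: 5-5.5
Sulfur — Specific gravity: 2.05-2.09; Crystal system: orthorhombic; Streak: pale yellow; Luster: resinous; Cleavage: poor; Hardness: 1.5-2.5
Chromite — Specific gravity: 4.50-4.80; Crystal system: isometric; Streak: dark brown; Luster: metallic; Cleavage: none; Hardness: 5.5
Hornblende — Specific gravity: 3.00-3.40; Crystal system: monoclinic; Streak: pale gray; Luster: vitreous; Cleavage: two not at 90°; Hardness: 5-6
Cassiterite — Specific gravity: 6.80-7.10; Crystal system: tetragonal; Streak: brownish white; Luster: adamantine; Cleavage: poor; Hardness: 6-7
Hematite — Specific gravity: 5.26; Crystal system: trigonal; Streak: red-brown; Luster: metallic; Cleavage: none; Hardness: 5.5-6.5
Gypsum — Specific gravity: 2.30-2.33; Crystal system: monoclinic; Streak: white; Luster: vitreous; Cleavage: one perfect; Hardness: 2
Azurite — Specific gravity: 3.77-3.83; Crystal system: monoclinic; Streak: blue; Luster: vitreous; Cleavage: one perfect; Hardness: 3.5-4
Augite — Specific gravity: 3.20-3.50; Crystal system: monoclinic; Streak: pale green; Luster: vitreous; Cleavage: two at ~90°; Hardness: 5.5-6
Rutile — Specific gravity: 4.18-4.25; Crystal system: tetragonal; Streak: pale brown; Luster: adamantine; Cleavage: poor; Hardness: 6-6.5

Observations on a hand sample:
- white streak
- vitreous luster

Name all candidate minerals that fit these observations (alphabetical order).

White streak: narrows the field to Talc, Serpentine, Muscovite, Kaolinite, Dolomite, Zircon, Sphene, Gypsum.
Vitreous luster: narrows the field to Dolomite, Gypsum.
Consistent with every observation: Dolomite, Gypsum.

Dolomite, Gypsum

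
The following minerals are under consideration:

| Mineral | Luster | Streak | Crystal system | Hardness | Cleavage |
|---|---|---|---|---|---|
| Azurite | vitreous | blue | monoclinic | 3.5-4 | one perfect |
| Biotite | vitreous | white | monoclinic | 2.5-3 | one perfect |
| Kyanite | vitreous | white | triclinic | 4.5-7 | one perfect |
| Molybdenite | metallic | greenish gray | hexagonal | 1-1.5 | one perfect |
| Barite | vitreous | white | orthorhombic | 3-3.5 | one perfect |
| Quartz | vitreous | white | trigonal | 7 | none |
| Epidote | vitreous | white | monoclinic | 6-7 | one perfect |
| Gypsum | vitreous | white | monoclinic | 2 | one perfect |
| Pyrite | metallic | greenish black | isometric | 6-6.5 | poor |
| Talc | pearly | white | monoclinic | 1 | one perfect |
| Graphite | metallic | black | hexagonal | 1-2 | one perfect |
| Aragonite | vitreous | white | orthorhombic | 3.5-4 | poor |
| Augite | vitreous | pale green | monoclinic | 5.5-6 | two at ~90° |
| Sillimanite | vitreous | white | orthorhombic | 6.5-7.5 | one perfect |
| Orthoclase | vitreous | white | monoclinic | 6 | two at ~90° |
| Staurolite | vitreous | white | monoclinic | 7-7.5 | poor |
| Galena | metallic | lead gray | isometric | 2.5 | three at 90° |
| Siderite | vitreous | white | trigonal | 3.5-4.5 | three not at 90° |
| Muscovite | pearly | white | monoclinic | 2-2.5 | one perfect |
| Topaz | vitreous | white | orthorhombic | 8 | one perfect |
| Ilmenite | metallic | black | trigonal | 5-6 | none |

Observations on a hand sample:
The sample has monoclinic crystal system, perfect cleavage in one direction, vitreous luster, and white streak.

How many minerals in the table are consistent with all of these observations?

3

Monoclinic crystal system: leaves Azurite, Biotite, Epidote, Gypsum, Talc, Augite, Orthoclase, Staurolite, Muscovite.
Perfect cleavage in one direction excludes Augite, Orthoclase, Staurolite.
Vitreous luster eliminates Talc, Muscovite.
White streak excludes Azurite.
Remaining candidates: Biotite, Epidote, Gypsum.
That is 3 minerals.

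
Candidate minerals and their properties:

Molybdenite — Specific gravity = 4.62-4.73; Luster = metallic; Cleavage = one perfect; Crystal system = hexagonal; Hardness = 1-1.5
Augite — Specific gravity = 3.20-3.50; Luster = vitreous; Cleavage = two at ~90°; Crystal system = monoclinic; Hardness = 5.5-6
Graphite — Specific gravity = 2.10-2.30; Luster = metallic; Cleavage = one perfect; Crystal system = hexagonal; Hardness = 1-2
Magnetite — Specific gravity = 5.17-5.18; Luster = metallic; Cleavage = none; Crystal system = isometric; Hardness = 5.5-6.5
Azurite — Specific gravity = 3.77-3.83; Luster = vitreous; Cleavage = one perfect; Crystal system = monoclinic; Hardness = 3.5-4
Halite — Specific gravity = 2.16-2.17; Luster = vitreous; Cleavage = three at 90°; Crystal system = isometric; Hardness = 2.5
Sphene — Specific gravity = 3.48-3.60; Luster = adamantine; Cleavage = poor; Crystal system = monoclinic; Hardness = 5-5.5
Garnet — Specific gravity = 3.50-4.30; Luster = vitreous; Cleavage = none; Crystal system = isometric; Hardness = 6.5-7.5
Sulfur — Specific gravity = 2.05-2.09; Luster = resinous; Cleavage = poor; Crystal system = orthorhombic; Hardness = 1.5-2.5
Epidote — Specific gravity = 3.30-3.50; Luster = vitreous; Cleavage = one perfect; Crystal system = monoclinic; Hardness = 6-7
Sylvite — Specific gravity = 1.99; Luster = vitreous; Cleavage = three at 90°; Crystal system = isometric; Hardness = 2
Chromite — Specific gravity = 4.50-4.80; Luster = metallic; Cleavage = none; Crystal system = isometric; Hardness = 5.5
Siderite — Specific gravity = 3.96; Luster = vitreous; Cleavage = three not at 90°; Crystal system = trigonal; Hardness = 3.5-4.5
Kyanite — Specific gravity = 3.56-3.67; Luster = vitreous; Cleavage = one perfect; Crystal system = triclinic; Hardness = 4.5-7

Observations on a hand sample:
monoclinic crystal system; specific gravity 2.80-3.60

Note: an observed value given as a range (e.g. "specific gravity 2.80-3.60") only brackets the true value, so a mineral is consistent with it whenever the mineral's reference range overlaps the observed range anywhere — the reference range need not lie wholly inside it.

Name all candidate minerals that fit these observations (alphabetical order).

Monoclinic crystal system — leaves Augite, Azurite, Sphene, Epidote.
Specific gravity 2.80-3.60 eliminates Azurite.
The minerals that satisfy all observations are Augite, Epidote, Sphene.

Augite, Epidote, Sphene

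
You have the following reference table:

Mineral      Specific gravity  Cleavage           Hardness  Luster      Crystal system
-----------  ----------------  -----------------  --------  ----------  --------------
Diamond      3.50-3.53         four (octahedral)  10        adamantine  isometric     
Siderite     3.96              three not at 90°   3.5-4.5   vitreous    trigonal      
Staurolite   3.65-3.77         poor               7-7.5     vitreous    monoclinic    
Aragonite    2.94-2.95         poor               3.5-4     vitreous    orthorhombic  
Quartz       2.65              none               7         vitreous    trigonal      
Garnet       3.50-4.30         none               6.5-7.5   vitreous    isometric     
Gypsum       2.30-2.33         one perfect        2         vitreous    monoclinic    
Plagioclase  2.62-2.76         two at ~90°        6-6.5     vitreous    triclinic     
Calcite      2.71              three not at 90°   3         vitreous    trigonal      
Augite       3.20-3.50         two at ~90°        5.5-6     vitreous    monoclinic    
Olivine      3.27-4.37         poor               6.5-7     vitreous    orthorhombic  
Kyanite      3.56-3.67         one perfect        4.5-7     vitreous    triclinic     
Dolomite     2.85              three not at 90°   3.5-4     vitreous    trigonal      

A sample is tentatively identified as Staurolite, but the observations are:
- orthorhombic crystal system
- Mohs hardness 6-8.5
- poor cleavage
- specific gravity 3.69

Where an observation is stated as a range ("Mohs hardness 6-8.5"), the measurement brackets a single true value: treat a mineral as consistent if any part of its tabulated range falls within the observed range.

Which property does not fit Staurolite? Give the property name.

Orthorhombic crystal system: Staurolite has monoclinic system — outside the reference range.
Mohs hardness 6-8.5: Staurolite has hardness 7-7.5 — within range.
Poor cleavage: Staurolite has cleavage poor — within range.
Specific gravity 3.69: Staurolite has SG 3.65-3.77 — within range.
Everything matches except the crystal system.

crystal system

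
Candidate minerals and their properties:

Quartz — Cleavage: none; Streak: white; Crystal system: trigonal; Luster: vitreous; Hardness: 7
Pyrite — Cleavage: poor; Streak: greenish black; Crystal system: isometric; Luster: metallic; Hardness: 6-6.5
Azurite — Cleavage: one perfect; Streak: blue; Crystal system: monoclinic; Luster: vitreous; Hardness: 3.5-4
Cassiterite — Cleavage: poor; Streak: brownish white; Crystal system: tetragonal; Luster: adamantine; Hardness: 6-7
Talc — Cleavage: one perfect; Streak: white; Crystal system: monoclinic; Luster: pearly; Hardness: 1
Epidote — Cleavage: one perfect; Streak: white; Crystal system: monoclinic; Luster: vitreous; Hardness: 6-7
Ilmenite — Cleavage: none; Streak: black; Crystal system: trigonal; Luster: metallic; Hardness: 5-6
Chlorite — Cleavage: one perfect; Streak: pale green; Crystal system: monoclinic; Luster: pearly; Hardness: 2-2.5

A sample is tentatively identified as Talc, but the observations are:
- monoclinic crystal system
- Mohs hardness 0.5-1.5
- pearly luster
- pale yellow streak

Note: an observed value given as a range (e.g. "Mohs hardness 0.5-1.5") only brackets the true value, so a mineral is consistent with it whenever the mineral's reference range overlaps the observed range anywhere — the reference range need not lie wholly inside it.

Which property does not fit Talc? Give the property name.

Monoclinic crystal system: Talc has monoclinic system — within range.
Mohs hardness 0.5-1.5: Talc has hardness 1 — within range.
Pearly luster: Talc has pearly luster — within range.
Pale yellow streak: Talc has white streak — outside the reference range.
Only the streak is inconsistent.

streak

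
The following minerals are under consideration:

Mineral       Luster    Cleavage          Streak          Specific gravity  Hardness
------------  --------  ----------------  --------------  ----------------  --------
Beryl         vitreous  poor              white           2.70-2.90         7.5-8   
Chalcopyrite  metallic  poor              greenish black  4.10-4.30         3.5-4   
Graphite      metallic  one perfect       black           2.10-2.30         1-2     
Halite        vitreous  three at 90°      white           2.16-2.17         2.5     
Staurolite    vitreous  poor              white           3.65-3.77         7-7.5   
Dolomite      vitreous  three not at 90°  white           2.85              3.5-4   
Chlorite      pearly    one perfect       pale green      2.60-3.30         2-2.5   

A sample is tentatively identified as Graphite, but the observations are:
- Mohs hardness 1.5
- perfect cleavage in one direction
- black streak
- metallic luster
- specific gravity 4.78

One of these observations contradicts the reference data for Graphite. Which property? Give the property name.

specific gravity

Mohs hardness 1.5: Graphite has hardness 1-2 — consistent.
Perfect cleavage in one direction: Graphite has cleavage one perfect — consistent.
Black streak: Graphite has black streak — consistent.
Metallic luster: Graphite has metallic luster — consistent.
Specific gravity 4.78: Graphite has SG 2.10-2.30 — outside the reference range.
Only the specific gravity is inconsistent.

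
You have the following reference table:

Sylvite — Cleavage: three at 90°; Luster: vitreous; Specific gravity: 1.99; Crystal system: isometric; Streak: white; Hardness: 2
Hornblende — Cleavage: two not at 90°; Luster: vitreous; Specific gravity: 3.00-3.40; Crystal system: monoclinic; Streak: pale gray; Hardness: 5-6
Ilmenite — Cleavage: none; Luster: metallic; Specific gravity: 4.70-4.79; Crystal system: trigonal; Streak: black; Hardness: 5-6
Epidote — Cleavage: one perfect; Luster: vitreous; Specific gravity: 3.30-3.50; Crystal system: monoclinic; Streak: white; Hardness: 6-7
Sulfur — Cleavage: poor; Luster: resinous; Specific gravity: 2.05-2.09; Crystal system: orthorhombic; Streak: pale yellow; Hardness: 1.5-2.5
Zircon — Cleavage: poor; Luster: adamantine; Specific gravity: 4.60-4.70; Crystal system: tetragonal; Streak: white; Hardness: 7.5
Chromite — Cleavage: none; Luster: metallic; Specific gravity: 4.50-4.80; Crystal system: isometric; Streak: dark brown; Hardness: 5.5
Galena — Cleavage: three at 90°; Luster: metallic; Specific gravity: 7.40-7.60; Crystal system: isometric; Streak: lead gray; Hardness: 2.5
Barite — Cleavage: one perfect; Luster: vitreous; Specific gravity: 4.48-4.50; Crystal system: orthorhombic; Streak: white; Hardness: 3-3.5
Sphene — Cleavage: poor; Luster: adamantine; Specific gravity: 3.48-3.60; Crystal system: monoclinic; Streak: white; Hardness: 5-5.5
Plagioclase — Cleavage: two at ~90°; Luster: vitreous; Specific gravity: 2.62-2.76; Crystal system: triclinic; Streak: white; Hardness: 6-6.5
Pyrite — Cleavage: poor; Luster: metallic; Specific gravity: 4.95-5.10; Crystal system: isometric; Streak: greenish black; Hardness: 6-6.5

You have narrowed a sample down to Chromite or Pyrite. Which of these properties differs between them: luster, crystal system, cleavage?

Luster: both metallic — shared.
Crystal system: both isometric — shared.
Cleavage: Chromite none, Pyrite poor — different.
Cleavage is the diagnostic property here.

cleavage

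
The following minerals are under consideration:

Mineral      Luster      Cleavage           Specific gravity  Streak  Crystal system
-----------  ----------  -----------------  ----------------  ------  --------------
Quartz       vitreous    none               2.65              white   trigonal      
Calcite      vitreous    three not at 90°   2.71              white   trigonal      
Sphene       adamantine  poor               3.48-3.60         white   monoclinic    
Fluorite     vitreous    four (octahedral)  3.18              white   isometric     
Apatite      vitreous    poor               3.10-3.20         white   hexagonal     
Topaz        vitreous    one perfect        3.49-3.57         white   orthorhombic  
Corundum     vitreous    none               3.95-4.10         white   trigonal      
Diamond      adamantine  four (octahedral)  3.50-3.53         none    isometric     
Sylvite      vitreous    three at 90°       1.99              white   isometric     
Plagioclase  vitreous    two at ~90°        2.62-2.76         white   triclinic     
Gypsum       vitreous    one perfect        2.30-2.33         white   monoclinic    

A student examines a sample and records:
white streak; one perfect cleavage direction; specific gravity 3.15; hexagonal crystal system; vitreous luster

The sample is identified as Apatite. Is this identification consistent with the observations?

White streak — fits Apatite (white streak).
One perfect cleavage direction — Apatite has cleavage poor; inconsistent.
Specific gravity 3.15 — fits Apatite (SG 3.10-3.20).
Hexagonal crystal system — fits Apatite (hexagonal system).
Vitreous luster — fits Apatite (vitreous luster).
Cleavage alone is enough to reject Apatite.

No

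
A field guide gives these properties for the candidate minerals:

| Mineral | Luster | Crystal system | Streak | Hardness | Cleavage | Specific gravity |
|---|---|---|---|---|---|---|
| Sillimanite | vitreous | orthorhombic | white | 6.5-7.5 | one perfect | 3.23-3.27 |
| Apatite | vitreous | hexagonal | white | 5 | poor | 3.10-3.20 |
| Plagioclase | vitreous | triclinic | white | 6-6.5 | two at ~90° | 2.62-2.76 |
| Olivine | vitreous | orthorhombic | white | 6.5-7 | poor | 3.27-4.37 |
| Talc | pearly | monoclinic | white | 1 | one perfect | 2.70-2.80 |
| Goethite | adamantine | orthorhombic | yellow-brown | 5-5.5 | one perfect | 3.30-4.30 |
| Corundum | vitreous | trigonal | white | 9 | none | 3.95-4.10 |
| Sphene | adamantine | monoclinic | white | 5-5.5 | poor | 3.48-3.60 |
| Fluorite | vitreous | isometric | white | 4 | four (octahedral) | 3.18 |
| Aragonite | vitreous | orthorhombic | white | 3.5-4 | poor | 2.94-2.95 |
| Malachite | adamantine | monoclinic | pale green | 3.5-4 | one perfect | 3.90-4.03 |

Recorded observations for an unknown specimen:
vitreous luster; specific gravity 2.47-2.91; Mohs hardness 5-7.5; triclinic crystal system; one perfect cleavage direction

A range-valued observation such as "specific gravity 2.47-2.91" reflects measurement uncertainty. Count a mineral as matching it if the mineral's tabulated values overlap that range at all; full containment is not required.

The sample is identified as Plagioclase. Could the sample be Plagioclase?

Inconsistent

Vitreous luster — matches Plagioclase (vitreous luster).
Specific gravity 2.47-2.91 — matches Plagioclase (SG 2.62-2.76).
Mohs hardness 5-7.5 — matches Plagioclase (hardness 6-6.5).
Triclinic crystal system — matches Plagioclase (triclinic system).
One perfect cleavage direction — Plagioclase has cleavage two at ~90°; a mismatch.
Plagioclase is excluded by the cleavage.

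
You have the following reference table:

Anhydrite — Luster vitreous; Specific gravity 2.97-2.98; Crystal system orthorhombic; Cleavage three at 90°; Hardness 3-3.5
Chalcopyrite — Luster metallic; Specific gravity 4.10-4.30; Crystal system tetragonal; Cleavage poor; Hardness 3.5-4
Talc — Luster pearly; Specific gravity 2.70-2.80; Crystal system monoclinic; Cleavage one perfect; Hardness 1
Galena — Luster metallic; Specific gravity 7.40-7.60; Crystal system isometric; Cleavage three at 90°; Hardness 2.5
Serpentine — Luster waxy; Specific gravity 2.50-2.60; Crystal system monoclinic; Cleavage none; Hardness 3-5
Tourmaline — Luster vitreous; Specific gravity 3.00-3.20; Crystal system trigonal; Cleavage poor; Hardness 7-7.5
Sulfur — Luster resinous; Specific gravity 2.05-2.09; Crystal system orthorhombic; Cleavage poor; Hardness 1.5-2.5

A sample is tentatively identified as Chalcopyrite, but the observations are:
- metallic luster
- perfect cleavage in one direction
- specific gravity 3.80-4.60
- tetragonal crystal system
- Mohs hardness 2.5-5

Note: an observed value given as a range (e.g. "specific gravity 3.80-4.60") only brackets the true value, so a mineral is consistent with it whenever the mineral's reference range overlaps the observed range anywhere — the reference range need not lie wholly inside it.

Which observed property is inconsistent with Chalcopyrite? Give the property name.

Metallic luster: Chalcopyrite has metallic luster — consistent.
Perfect cleavage in one direction: Chalcopyrite has cleavage poor — outside the reference range.
Specific gravity 3.80-4.60: Chalcopyrite has SG 4.10-4.30 — consistent.
Tetragonal crystal system: Chalcopyrite has tetragonal system — consistent.
Mohs hardness 2.5-5: Chalcopyrite has hardness 3.5-4 — consistent.
Only the cleavage is inconsistent.

cleavage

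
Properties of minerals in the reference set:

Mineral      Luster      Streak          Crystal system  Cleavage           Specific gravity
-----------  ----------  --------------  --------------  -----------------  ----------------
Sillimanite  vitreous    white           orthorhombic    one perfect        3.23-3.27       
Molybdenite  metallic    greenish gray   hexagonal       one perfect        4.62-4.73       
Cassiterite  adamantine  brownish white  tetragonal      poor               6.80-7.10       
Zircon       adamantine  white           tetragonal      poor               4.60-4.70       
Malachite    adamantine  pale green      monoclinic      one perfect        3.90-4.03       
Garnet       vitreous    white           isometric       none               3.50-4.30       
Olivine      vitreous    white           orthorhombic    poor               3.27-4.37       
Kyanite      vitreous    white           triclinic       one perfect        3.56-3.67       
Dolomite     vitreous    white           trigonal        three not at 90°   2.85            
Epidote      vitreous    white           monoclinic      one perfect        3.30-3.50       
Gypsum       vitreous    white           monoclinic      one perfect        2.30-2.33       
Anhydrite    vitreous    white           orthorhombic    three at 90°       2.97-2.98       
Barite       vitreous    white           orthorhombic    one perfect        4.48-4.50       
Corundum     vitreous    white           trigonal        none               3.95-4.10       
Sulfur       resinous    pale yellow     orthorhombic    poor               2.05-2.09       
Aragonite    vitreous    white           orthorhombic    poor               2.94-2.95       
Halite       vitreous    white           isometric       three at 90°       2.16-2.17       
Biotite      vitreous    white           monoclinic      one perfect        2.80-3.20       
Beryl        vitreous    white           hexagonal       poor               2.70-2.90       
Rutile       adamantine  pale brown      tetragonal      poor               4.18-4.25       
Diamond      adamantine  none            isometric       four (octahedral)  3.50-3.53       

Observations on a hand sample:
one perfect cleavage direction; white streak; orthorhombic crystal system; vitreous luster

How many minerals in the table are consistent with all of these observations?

One perfect cleavage direction — leaves Sillimanite, Molybdenite, Malachite, Kyanite, Epidote, Gypsum, Barite, Biotite.
White streak is inconsistent with Molybdenite, Malachite.
Orthorhombic crystal system — leaves Sillimanite, Barite.
Vitreous luster — every remaining candidate is consistent.
The minerals that satisfy all observations are Barite, Sillimanite.
That is 2 minerals.

2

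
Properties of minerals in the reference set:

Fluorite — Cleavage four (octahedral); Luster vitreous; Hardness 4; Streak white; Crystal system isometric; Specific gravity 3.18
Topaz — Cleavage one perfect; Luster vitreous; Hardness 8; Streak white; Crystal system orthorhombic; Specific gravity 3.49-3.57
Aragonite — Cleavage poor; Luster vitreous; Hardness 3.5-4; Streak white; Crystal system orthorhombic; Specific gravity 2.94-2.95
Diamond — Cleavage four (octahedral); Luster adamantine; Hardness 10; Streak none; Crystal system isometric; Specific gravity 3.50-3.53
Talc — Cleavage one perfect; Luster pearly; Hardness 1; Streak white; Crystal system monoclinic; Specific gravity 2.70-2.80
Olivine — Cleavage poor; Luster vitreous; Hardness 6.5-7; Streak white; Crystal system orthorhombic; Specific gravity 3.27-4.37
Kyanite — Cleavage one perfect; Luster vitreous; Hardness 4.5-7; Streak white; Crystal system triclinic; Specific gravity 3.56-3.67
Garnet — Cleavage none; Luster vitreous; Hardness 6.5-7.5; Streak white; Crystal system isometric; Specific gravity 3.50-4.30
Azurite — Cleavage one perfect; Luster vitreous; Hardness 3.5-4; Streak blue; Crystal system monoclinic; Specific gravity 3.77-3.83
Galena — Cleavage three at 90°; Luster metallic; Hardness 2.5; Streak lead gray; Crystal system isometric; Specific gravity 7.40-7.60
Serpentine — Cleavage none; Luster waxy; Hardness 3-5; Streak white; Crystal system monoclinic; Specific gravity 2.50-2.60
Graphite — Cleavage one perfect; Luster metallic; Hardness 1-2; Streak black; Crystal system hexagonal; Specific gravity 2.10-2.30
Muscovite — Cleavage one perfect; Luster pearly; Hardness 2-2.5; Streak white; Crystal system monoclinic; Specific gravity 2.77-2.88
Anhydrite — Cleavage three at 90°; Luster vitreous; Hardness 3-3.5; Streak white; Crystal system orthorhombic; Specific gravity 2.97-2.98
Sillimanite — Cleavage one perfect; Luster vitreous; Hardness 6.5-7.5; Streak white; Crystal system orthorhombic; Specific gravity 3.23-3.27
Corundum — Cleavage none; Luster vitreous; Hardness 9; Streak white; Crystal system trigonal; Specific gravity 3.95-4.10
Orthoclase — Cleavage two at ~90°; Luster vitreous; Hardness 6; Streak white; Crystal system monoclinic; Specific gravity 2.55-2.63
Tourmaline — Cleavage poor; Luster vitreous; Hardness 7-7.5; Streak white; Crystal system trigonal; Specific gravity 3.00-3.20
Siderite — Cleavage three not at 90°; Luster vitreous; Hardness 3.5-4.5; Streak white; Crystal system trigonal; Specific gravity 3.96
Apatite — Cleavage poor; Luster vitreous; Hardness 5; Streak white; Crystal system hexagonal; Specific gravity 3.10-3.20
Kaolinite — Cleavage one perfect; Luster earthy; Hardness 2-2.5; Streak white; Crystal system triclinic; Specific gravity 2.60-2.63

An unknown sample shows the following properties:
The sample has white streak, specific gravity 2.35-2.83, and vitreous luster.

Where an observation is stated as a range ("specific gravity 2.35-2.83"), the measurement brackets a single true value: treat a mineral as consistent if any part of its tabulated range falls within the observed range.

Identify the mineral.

Orthoclase

White streak eliminates Diamond, Azurite, Galena, Graphite.
Specific gravity 2.35-2.83: Talc, Serpentine, Muscovite, Orthoclase, Kaolinite remain.
Vitreous luster: leaves Orthoclase.
Orthoclase is the sole remaining match.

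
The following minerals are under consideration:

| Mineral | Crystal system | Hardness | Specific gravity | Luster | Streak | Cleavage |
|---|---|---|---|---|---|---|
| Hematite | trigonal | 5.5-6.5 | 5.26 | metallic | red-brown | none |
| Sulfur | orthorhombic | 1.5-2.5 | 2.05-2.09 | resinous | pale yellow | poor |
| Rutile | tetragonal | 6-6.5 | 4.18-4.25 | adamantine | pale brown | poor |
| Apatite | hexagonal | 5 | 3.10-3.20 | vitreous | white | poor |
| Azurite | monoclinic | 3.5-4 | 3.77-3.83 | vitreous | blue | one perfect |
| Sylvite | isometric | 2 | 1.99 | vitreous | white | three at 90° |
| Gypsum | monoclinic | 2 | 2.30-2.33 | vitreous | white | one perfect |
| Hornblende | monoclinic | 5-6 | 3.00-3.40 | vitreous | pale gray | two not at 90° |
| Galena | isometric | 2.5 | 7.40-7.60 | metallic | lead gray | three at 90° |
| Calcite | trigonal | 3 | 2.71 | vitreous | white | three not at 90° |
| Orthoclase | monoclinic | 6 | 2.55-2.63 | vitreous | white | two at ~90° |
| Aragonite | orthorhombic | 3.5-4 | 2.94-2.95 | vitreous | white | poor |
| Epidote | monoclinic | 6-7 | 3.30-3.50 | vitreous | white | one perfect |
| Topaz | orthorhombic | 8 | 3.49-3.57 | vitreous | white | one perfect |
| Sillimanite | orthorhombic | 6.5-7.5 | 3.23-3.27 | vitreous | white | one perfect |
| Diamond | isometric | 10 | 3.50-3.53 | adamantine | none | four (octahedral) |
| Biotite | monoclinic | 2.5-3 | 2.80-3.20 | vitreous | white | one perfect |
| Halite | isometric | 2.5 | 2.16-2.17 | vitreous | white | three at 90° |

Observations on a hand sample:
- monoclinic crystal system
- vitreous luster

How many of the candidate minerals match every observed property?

Monoclinic crystal system: Azurite, Gypsum, Hornblende, Orthoclase, Epidote, Biotite remain.
Vitreous luster: all remaining candidates fit.
The minerals that satisfy all observations are Azurite, Biotite, Epidote, Gypsum, Hornblende, Orthoclase.
That is 6 minerals.

6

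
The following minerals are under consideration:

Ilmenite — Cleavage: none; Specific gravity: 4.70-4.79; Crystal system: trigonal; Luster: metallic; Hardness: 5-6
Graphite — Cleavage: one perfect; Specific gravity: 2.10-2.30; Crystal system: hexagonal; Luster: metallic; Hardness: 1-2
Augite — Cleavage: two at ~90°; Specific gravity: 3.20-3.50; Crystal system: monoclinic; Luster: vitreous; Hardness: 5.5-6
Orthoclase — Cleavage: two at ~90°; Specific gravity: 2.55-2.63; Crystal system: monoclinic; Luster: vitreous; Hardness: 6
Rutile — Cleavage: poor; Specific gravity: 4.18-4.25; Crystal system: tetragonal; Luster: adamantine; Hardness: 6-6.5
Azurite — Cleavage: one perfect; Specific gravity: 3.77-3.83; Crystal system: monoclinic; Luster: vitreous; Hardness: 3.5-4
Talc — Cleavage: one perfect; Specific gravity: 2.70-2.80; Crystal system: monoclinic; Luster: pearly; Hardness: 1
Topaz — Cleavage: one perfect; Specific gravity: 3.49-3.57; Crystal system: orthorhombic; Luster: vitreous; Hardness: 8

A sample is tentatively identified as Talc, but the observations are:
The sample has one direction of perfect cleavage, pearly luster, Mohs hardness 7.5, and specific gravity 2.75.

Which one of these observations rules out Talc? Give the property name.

hardness

One direction of perfect cleavage: Talc has cleavage one perfect — matches.
Pearly luster: Talc has pearly luster — matches.
Mohs hardness 7.5: Talc has hardness 1 — does not match.
Specific gravity 2.75: Talc has SG 2.70-2.80 — matches.
Only the hardness is inconsistent.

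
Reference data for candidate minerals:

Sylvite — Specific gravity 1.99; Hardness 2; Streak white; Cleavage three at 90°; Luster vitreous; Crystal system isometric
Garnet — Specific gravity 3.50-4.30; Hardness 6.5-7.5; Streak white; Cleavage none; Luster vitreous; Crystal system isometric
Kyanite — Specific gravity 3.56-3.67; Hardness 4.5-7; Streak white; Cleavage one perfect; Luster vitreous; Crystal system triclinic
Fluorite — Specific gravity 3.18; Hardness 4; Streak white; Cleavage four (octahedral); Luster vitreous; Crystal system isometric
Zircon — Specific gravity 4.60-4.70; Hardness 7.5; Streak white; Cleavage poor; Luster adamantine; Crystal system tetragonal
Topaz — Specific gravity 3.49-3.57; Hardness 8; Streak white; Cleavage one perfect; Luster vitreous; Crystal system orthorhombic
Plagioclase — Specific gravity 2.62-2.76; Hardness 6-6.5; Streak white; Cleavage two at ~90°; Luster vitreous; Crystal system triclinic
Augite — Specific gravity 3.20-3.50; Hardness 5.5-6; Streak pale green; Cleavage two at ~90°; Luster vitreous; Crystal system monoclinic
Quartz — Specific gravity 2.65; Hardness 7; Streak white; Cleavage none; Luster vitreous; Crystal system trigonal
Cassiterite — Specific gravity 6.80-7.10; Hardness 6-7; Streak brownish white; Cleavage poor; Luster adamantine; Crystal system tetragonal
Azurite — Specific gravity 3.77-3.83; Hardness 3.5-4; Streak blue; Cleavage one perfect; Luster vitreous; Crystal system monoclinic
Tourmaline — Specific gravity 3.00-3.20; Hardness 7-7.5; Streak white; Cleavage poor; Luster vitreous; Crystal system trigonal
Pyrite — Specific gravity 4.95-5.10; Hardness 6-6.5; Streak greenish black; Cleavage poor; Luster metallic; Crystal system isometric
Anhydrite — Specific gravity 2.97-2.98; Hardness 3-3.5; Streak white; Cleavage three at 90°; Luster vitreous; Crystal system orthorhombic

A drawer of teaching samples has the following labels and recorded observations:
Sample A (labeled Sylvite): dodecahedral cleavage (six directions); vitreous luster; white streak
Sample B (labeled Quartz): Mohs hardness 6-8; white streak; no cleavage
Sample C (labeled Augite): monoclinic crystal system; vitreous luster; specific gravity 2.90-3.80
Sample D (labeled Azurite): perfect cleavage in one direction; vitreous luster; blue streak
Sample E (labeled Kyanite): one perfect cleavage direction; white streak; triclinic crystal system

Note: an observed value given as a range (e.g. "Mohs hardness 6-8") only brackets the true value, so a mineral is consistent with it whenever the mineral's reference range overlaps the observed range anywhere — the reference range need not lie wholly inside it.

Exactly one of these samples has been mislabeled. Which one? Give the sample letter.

Sample A: dodecahedral cleavage (six directions) is outside the reference for Sylvite (cleavage three at 90°) — mislabeled.
Sample B: observations are consistent with Quartz.
Sample C: observations are consistent with Augite.
Sample D: observations are consistent with Azurite.
Sample E: observations are consistent with Kyanite.
Sample A is the mislabeled one.

A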